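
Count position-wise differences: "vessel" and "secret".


Comparing character by character (same length = 6):
  Pos 0: 'v' vs 's' !=
  Pos 1: 'e' vs 'e' =
  Pos 2: 's' vs 'c' !=
  Pos 3: 's' vs 'r' !=
  Pos 4: 'e' vs 'e' =
  Pos 5: 'l' vs 't' !=
Hamming distance = 4


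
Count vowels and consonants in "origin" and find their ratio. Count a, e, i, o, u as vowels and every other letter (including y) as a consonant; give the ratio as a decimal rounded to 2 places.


Word: "origin"
Vowels (a,e,i,o,u): 3
Consonants: 3
Ratio = 3/3
= 1.00


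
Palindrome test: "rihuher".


Word: "rihuher"
Reversed: "rehuhir"
Forward == Backward? rihuher != rehuhir
Palindrome = No


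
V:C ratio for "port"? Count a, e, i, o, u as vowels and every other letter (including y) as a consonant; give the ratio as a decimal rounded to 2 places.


Word: "port"
Vowels (a,e,i,o,u): 1
Consonants: 3
Ratio = 1/3
= 0.33


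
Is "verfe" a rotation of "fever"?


Word: "fever", Candidate: "verfe"
Method: check if candidate is substring of word+word
"feverfever" contains "verfe"? Yes
Is rotation = Yes


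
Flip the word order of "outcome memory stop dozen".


Original: "outcome memory stop dozen"
Words (1..n): outcome | memory | stop | dozen
Reversed (n..1): dozen | stop | memory | outcome
Result = "dozen stop memory outcome"


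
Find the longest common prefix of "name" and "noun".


Word 1: "name"
Word 2: "noun"
Comparing from start:
  Pos 0: 'n' == 'n'
  Pos 1: 'a' != 'o' (stop)
LCP = "n" (length 1)


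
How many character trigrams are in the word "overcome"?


Word: "overcome" (length 8)
Number of 3-grams = length - 3 + 1 = 8 - 3 + 1
= 6


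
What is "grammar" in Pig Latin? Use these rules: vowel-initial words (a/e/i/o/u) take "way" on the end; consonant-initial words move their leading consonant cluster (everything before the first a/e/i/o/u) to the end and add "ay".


Word: "grammar"
Starts with consonant(s) → move to end, add 'ay'
Consonant cluster: "gr"
Pig Latin = "ammargray"


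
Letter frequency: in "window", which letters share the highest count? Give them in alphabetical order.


Word: "window"
Letter counts:
  'd': 1
  'i': 1
  'n': 1
  'o': 1
  'w': 2
Maximum count = 2
Most frequent = 'w' (2 times each)


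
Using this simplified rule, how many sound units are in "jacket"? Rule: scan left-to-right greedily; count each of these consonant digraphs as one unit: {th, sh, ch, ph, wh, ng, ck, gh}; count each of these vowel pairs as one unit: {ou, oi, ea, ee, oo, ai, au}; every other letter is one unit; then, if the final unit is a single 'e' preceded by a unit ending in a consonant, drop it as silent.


Word: "jacket" (6 letters)
Left-to-right scan:
  1. 'j' (letter)
  2. 'a' (letter)
  3. 'ck' (digraph)
  4. 'e' (letter)
  5. 't' (letter)
Units from scan: 5
Sound units = 5 units


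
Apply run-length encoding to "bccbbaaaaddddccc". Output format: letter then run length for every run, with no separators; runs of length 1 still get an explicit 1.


String: "bccbbaaaaddddccc"
Scanning for consecutive runs:
  'b' x 1
  'c' x 2
  'b' x 2
  'a' x 4
  'd' x 4
  'c' x 3
RLE = "b1c2b2a4d4c3"


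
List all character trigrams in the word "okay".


Word: "okay" (length 4)
Number of trigrams = 4 - 3 + 1 = 2
  Position 0: "oka"
  Position 1: "kay"
Trigrams = "oka", "kay"


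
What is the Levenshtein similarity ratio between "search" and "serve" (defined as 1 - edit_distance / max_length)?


Word 1: "search" (length 6)
Word 2: "serve" (length 5)
One optimal edit sequence:
  1. keep 's'
  2. keep 'e'
  3. delete 'a'  (+1)
  4. keep 'r'
  5. substitute 'c' -> 'v'  (+1)
  6. substitute 'h' -> 'e'  (+1)
Edit distance = 3
Max length = max(6, 5) = 6
Similarity = 1 - 3/6
= 0.5000


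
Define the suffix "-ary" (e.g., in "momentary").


Suffix: -ary
Example: momentary = moment + -ary
Meaning = relating to


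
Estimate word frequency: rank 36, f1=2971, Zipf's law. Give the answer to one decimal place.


Zipf's law: f(r) = f(1) / r
f(1) = 2971
f(36) = 2971 / 36
= 82.5 occurrences


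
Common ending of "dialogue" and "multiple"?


Word 1: "dialogue"
Word 2: "multiple"
Comparing from end:
  Pos -1: 'e' == 'e'
  Pos -2: 'u' != 'l' (stop)
LCS = "e" (length 1)


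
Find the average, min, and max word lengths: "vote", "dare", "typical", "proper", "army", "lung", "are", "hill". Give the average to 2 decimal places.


Lengths: "vote"=4, "dare"=4, "typical"=7, "proper"=6, "army"=4, "lung"=4, "are"=3, "hill"=4
Sum = 36, Count = 8
Average = 36/8 = 4.50
= avg=4.50, min=3, max=7


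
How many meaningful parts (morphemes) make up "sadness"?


Word: "sadness"
Morphemes: sad / -ness
Each morpheme carries meaning
= 2 morphemes


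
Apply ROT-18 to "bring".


Word: "bring"
Shift: 18
Each letter → (letter + shift) mod 26:
  'b' (1) + 18 = 19 → 't'
  'r' (17) + 18 = 9 → 'j'
  'i' (8) + 18 = 0 → 'a'
  'n' (13) + 18 = 5 → 'f'
  'g' (6) + 18 = 24 → 'y'
Result = "tjafy"


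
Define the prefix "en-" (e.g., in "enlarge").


Prefix: en-
As in: enlarge -> en- + large
Meaning = cause to / put into


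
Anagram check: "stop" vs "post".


Word 1: "stop" → sorted: opst
Word 2: "post" → sorted: opst
Same letters? opst == opst
Anagram = Yes


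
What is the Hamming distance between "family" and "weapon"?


Comparing character by character (same length = 6):
  Pos 0: 'f' vs 'w' !=
  Pos 1: 'a' vs 'e' !=
  Pos 2: 'm' vs 'a' !=
  Pos 3: 'i' vs 'p' !=
  Pos 4: 'l' vs 'o' !=
  Pos 5: 'y' vs 'n' !=
Hamming distance = 6


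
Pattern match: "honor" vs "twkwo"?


Pattern of "honor": [0, 1, 2, 1, 3]
Pattern of "twkwo": [0, 1, 2, 1, 3]
Patterns match
Same pattern = Yes


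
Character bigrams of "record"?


Word: "record" (length 6)
Number of bigrams = 6 - 2 + 1 = 5
  Position 0: "re"
  Position 1: "ec"
  Position 2: "co"
  Position 3: "or"
  Position 4: "rd"
Bigrams = "re", "ec", "co", "or", "rd"


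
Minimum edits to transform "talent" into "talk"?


Word 1: "talent" (length 6)
Word 2: "talk" (length 4)
One optimal edit sequence (insert/delete/substitute each cost 1):
  1. keep 't'
  2. keep 'a'
  3. keep 'l'
  4. delete 'e'  (+1)
  5. delete 'n'  (+1)
  6. substitute 't' -> 'k'  (+1)
Total edit operations: 3
Edit distance = 3


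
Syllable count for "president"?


Word: "president"
Syllable breakdown: pres · i · dent
Counting: 3 parts
= 3 syllables


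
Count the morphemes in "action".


Word: "action"
Morphemes: act + -ion
Each morpheme carries meaning
= 2 morphemes


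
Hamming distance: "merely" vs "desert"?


Comparing character by character (same length = 6):
  Pos 0: 'm' vs 'd' !=
  Pos 1: 'e' vs 'e' =
  Pos 2: 'r' vs 's' !=
  Pos 3: 'e' vs 'e' =
  Pos 4: 'l' vs 'r' !=
  Pos 5: 'y' vs 't' !=
Hamming distance = 4


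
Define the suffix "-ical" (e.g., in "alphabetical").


Suffix: -ical
Example: alphabetical = alphabet + -ical
Meaning = relating to


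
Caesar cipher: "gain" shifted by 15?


Word: "gain"
Shift: 15
Each letter → (letter + shift) mod 26:
  'g' (6) + 15 = 21 → 'v'
  'a' (0) + 15 = 15 → 'p'
  'i' (8) + 15 = 23 → 'x'
  'n' (13) + 15 = 2 → 'c'
Result = "vpxc"


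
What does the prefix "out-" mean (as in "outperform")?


Prefix: out-
Example: outperform = out- + perform
Meaning = surpass


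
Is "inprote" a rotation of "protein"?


Word: "protein", Candidate: "inprote"
Method: check if candidate is substring of word+word
"proteinprotein" contains "inprote"? Yes
Is rotation = Yes


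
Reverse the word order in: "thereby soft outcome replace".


Original: "thereby soft outcome replace"
Words (1..n): thereby | soft | outcome | replace
Reversed (n..1): replace | outcome | soft | thereby
Result = "replace outcome soft thereby"


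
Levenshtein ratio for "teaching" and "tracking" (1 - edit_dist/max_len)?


Word 1: "teaching" (length 8)
Word 2: "tracking" (length 8)
One optimal edit sequence:
  1. keep 't'
  2. substitute 'e' -> 'r'  (+1)
  3. keep 'a'
  4. keep 'c'
  5. substitute 'h' -> 'k'  (+1)
  6. keep 'i'
  7. keep 'n'
  8. keep 'g'
Edit distance = 2
Max length = max(8, 8) = 8
Similarity = 1 - 2/8
= 0.7500


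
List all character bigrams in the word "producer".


Word: "producer" (length 8)
Number of bigrams = 8 - 2 + 1 = 7
  Position 0: "pr"
  Position 1: "ro"
  Position 2: "od"
  Position 3: "du"
  Position 4: "uc"
  Position 5: "ce"
  Position 6: "er"
Bigrams = "pr", "ro", "od", "du", "uc", "ce", "er"


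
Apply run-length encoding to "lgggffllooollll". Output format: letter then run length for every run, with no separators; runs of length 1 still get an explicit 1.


String: "lgggffllooollll"
Scanning for consecutive runs:
  'l' x 1
  'g' x 3
  'f' x 2
  'l' x 2
  'o' x 3
  'l' x 4
RLE = "l1g3f2l2o3l4"


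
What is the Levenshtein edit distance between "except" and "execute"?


Word 1: "except" (length 6)
Word 2: "execute" (length 7)
One optimal edit sequence (insert/delete/substitute each cost 1):
  1. keep 'e'
  2. keep 'x'
  3. insert 'e'  (+1)
  4. keep 'c'
  5. substitute 'e' -> 'u'  (+1)
  6. substitute 'p' -> 't'  (+1)
  7. substitute 't' -> 'e'  (+1)
Total edit operations: 4
Edit distance = 4


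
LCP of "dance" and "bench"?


Word 1: "dance"
Word 2: "bench"
Comparing from start:
  Pos 0: 'd' != 'b' (stop)
LCP = "" (length 0)


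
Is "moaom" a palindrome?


Word: "moaom"
Reversed: "moaom"
Forward == Backward? moaom == moaom
Palindrome = Yes


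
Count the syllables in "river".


Word: "river"
Syllable breakdown: riv / er
Counting: 2 parts
= 2 syllables


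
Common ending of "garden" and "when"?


Word 1: "garden"
Word 2: "when"
Comparing from end:
  Pos -1: 'n' == 'n'
  Pos -2: 'e' == 'e'
  Pos -3: 'd' != 'h' (stop)
LCS = "en" (length 2)


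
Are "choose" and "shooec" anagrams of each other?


Word 1: "choose" → sorted: cehoos
Word 2: "shooec" → sorted: cehoos
Same letters? cehoos == cehoos
Anagram = Yes


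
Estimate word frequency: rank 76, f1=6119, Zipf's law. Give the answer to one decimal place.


Zipf's law: f(r) = f(1) / r
f(1) = 6119
f(76) = 6119 / 76
= 80.5 occurrences


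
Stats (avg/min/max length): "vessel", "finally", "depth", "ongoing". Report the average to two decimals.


Lengths: "vessel"=6, "finally"=7, "depth"=5, "ongoing"=7
Sum = 25, Count = 4
Average = 25/4 = 6.25
= avg=6.25, min=5, max=7


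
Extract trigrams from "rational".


Word: "rational" (length 8)
Number of trigrams = 8 - 3 + 1 = 6
  Position 0: "rat"
  Position 1: "ati"
  Position 2: "tio"
  Position 3: "ion"
  Position 4: "ona"
  Position 5: "nal"
Trigrams = "rat", "ati", "tio", "ion", "ona", "nal"


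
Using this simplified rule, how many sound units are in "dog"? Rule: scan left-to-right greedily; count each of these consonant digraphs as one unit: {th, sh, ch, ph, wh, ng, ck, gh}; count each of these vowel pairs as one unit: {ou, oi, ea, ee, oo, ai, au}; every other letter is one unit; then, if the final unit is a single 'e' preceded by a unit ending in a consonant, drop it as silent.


Word: "dog" (3 letters)
Left-to-right scan:
  (1) 'd' (letter)
  (2) 'o' (letter)
  (3) 'g' (letter)
Units from scan: 3
Sound units = 3 units


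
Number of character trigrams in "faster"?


Word: "faster" (length 6)
Number of 3-grams = length - 3 + 1 = 6 - 3 + 1
= 4


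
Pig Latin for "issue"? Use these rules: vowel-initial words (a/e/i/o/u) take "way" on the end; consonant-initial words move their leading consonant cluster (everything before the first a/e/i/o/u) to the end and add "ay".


Word: "issue"
Starts with vowel → add 'way'
Pig Latin = "issueway"


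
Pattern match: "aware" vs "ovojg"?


Pattern of "aware": [0, 1, 0, 2, 3]
Pattern of "ovojg": [0, 1, 0, 2, 3]
Patterns match
Same pattern = Yes


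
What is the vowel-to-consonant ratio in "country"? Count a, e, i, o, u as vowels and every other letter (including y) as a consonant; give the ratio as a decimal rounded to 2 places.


Word: "country"
Vowels (a,e,i,o,u): 2
Consonants: 5
Ratio = 2/5
= 0.40


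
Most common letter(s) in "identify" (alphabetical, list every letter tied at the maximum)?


Word: "identify"
Letter counts:
  'd': 1
  'e': 1
  'f': 1
  'i': 2
  'n': 1
  't': 1
  'y': 1
Maximum count = 2
Most frequent = 'i' (2 times each)


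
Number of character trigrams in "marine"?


Word: "marine" (length 6)
Number of 3-grams = length - 3 + 1 = 6 - 3 + 1
= 4


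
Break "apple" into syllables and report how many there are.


Word: "apple"
Syllable breakdown: ap-ple
Counting: 2 parts
= 2 syllables


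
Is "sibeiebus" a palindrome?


Word: "sibeiebus"
Reversed: "subeiebis"
Forward == Backward? sibeiebus != subeiebis
Palindrome = No


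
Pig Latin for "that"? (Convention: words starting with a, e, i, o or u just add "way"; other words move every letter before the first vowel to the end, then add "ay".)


Word: "that"
Starts with consonant(s) → move to end, add 'ay'
Consonant cluster: "th"
Pig Latin = "atthay"


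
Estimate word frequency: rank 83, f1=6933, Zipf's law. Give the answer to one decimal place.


Zipf's law: f(r) = f(1) / r
f(1) = 6933
f(83) = 6933 / 83
= 83.5 occurrences


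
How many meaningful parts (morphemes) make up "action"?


Word: "action"
Morphemes: act + -ion
Each morpheme carries meaning
= 2 morphemes


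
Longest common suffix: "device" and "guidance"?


Word 1: "device"
Word 2: "guidance"
Comparing from end:
  Pos -1: 'e' == 'e'
  Pos -2: 'c' == 'c'
  Pos -3: 'i' != 'n' (stop)
LCS = "ce" (length 2)


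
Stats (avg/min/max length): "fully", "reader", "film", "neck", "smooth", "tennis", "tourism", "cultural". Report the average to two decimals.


Lengths: "fully"=5, "reader"=6, "film"=4, "neck"=4, "smooth"=6, "tennis"=6, "tourism"=7, "cultural"=8
Sum = 46, Count = 8
Average = 46/8 = 5.75
= avg=5.75, min=4, max=8


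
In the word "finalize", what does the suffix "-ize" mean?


Suffix: -ize
As in: finalize -> final + -ize
Meaning = to make


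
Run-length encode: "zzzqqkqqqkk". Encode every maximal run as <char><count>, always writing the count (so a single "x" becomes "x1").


String: "zzzqqkqqqkk"
Scanning for consecutive runs:
  'z' x 3
  'q' x 2
  'k' x 1
  'q' x 3
  'k' x 2
RLE = "z3q2k1q3k2"


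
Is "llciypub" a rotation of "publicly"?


Word: "publicly", Candidate: "llciypub"
Method: check if candidate is substring of word+word
"publiclypublicly" contains "llciypub"? No
Is rotation = No


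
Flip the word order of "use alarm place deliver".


Original: "use alarm place deliver"
Words (1..n): use | alarm | place | deliver
Reversed (n..1): deliver | place | alarm | use
Result = "deliver place alarm use"


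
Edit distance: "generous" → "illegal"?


Word 1: "generous" (length 8)
Word 2: "illegal" (length 7)
One optimal edit sequence (insert/delete/substitute each cost 1):
  1. substitute 'g' -> 'i'  (+1)
  2. substitute 'e' -> 'l'  (+1)
  3. substitute 'n' -> 'l'  (+1)
  4. keep 'e'
  5. delete 'r'  (+1)
  6. substitute 'o' -> 'g'  (+1)
  7. substitute 'u' -> 'a'  (+1)
  8. substitute 's' -> 'l'  (+1)
Total edit operations: 7
Edit distance = 7


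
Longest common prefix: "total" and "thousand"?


Word 1: "total"
Word 2: "thousand"
Comparing from start:
  Pos 0: 't' == 't'
  Pos 1: 'o' != 'h' (stop)
LCP = "t" (length 1)


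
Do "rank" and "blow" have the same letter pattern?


Pattern of "rank": [0, 1, 2, 3]
Pattern of "blow": [0, 1, 2, 3]
Patterns match
Same pattern = Yes


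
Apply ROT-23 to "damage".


Word: "damage"
Shift: 23
Each letter → (letter + shift) mod 26:
  'd' (3) + 23 = 0 → 'a'
  'a' (0) + 23 = 23 → 'x'
  'm' (12) + 23 = 9 → 'j'
  'a' (0) + 23 = 23 → 'x'
  'g' (6) + 23 = 3 → 'd'
  'e' (4) + 23 = 1 → 'b'
Result = "axjxdb"


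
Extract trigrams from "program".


Word: "program" (length 7)
Number of trigrams = 7 - 3 + 1 = 5
  Position 0: "pro"
  Position 1: "rog"
  Position 2: "ogr"
  Position 3: "gra"
  Position 4: "ram"
Trigrams = "pro", "rog", "ogr", "gra", "ram"


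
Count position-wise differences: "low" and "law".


Comparing character by character (same length = 3):
  Pos 0: 'l' vs 'l' =
  Pos 1: 'o' vs 'a' !=
  Pos 2: 'w' vs 'w' =
Hamming distance = 1


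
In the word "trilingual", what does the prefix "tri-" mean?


Prefix: tri-
Example: trilingual = tri- + lingual
Meaning = three


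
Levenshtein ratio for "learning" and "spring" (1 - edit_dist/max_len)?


Word 1: "learning" (length 8)
Word 2: "spring" (length 6)
One optimal edit sequence:
  1. delete 'l'  (+1)
  2. substitute 'e' -> 's'  (+1)
  3. substitute 'a' -> 'p'  (+1)
  4. keep 'r'
  5. delete 'n'  (+1)
  6. keep 'i'
  7. keep 'n'
  8. keep 'g'
Edit distance = 4
Max length = max(8, 6) = 8
Similarity = 1 - 4/8
= 0.5000


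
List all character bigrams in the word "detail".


Word: "detail" (length 6)
Number of bigrams = 6 - 2 + 1 = 5
  Position 0: "de"
  Position 1: "et"
  Position 2: "ta"
  Position 3: "ai"
  Position 4: "il"
Bigrams = "de", "et", "ta", "ai", "il"


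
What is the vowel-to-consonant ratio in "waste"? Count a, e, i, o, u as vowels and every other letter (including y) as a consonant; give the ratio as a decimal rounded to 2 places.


Word: "waste"
Vowels (a,e,i,o,u): 2
Consonants: 3
Ratio = 2/3
= 0.67


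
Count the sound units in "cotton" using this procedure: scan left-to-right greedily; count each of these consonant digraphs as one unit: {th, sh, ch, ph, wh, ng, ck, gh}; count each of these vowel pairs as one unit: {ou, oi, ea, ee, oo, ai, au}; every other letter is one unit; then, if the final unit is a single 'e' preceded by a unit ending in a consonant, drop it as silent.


Word: "cotton" (6 letters)
Left-to-right scan:
  [1] 'c' (letter)
  [2] 'o' (letter)
  [3] 't' (letter)
  [4] 't' (letter)
  [5] 'o' (letter)
  [6] 'n' (letter)
Units from scan: 6
Sound units = 6 units


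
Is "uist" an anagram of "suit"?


Word 1: "suit" → sorted: istu
Word 2: "uist" → sorted: istu
Same letters? istu == istu
Anagram = Yes


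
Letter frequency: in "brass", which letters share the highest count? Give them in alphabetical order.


Word: "brass"
Letter counts:
  'a': 1
  'b': 1
  'r': 1
  's': 2
Maximum count = 2
Most frequent = 's' (2 times each)


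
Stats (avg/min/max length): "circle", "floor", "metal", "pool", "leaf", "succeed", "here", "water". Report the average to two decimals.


Lengths: "circle"=6, "floor"=5, "metal"=5, "pool"=4, "leaf"=4, "succeed"=7, "here"=4, "water"=5
Sum = 40, Count = 8
Average = 40/8 = 5.00
= avg=5.00, min=4, max=7


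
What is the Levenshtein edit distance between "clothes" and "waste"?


Word 1: "clothes" (length 7)
Word 2: "waste" (length 5)
One optimal edit sequence (insert/delete/substitute each cost 1):
  1. substitute 'c' -> 'w'  (+1)
  2. substitute 'l' -> 'a'  (+1)
  3. substitute 'o' -> 's'  (+1)
  4. keep 't'
  5. delete 'h'  (+1)
  6. keep 'e'
  7. delete 's'  (+1)
Total edit operations: 5
Edit distance = 5


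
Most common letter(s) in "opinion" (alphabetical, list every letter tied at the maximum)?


Word: "opinion"
Letter counts:
  'i': 2
  'n': 2
  'o': 2
  'p': 1
Maximum count = 2
Most frequent = 'i', 'n', 'o' (2 times each)


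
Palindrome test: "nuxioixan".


Word: "nuxioixan"
Reversed: "naxioixun"
Forward == Backward? nuxioixan != naxioixun
Palindrome = No


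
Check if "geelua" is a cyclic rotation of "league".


Word: "league", Candidate: "geelua"
Method: check if candidate is substring of word+word
"leagueleague" contains "geelua"? No
Is rotation = No


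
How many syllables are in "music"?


Word: "music"
Syllable breakdown: mu-sic
Counting: 2 parts
= 2 syllables


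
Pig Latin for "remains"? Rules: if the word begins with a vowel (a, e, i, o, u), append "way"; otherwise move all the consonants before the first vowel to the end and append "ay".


Word: "remains"
Starts with consonant(s) → move to end, add 'ay'
Consonant cluster: "r"
Pig Latin = "emainsray"


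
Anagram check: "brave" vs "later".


Word 1: "brave" → sorted: aberv
Word 2: "later" → sorted: aelrt
Same letters? aberv != aelrt
Anagram = No


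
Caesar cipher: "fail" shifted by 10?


Word: "fail"
Shift: 10
Each letter → (letter + shift) mod 26:
  'f' (5) + 10 = 15 → 'p'
  'a' (0) + 10 = 10 → 'k'
  'i' (8) + 10 = 18 → 's'
  'l' (11) + 10 = 21 → 'v'
Result = "pksv"


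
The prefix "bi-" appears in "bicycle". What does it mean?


Prefix: bi-
Example: bicycle (bi- + cycle)
Meaning = two


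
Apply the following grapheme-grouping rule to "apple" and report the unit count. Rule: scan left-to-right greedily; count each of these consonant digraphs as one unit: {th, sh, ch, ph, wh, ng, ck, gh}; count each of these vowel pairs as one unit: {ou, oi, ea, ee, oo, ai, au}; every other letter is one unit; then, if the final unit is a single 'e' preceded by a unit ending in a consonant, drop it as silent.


Word: "apple" (5 letters)
Left-to-right scan:
  [1] 'a' (letter)
  [2] 'p' (letter)
  [3] 'p' (letter)
  [4] 'l' (letter)
  [5] 'e' (letter)
Units from scan: 5
Final unit is 'e' after a consonant -> drop as silent (-1)
Sound units = 4 units


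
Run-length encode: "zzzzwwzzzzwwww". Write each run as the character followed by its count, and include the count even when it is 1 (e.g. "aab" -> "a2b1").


String: "zzzzwwzzzzwwww"
Scanning for consecutive runs:
  'z' x 4
  'w' x 2
  'z' x 4
  'w' x 4
RLE = "z4w2z4w4"


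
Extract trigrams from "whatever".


Word: "whatever" (length 8)
Number of trigrams = 8 - 3 + 1 = 6
  Position 0: "wha"
  Position 1: "hat"
  Position 2: "ate"
  Position 3: "tev"
  Position 4: "eve"
  Position 5: "ver"
Trigrams = "wha", "hat", "ate", "tev", "eve", "ver"


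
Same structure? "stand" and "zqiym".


Pattern of "stand": [0, 1, 2, 3, 4]
Pattern of "zqiym": [0, 1, 2, 3, 4]
Patterns match
Same pattern = Yes


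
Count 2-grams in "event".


Word: "event" (length 5)
Number of 2-grams = length - 2 + 1 = 5 - 2 + 1
= 4


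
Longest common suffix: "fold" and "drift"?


Word 1: "fold"
Word 2: "drift"
Comparing from end:
  Pos -1: 'd' != 't' (stop)
LCS = "" (length 0)


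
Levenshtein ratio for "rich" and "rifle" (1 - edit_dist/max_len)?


Word 1: "rich" (length 4)
Word 2: "rifle" (length 5)
One optimal edit sequence:
  1. keep 'r'
  2. keep 'i'
  3. insert 'f'  (+1)
  4. substitute 'c' -> 'l'  (+1)
  5. substitute 'h' -> 'e'  (+1)
Edit distance = 3
Max length = max(4, 5) = 5
Similarity = 1 - 3/5
= 0.4000


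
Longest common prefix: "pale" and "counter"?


Word 1: "pale"
Word 2: "counter"
Comparing from start:
  Pos 0: 'p' != 'c' (stop)
LCP = "" (length 0)


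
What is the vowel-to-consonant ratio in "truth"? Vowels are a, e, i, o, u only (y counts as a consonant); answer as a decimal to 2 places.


Word: "truth"
Vowels (a,e,i,o,u): 1
Consonants: 4
Ratio = 1/4
= 0.25


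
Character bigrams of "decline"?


Word: "decline" (length 7)
Number of bigrams = 7 - 2 + 1 = 6
  Position 0: "de"
  Position 1: "ec"
  Position 2: "cl"
  Position 3: "li"
  Position 4: "in"
  Position 5: "ne"
Bigrams = "de", "ec", "cl", "li", "in", "ne"


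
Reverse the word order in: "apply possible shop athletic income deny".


Original: "apply possible shop athletic income deny"
Words (1..n): apply | possible | shop | athletic | income | deny
Reversed (n..1): deny | income | athletic | shop | possible | apply
Result = "deny income athletic shop possible apply"


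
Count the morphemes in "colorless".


Word: "colorless"
Morphemes: color | -less
Each morpheme carries meaning
= 2 morphemes


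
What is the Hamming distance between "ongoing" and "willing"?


Comparing character by character (same length = 7):
  Pos 0: 'o' vs 'w' !=
  Pos 1: 'n' vs 'i' !=
  Pos 2: 'g' vs 'l' !=
  Pos 3: 'o' vs 'l' !=
  Pos 4: 'i' vs 'i' =
  Pos 5: 'n' vs 'n' =
  Pos 6: 'g' vs 'g' =
Hamming distance = 4


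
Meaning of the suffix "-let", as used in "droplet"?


Suffix: -let
As in: droplet -> drop + -let
Meaning = small


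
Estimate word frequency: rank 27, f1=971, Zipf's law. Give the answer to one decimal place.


Zipf's law: f(r) = f(1) / r
f(1) = 971
f(27) = 971 / 27
= 36.0 occurrences


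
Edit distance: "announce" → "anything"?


Word 1: "announce" (length 8)
Word 2: "anything" (length 8)
One optimal edit sequence (insert/delete/substitute each cost 1):
  1. keep 'a'
  2. keep 'n'
  3. substitute 'n' -> 'y'  (+1)
  4. substitute 'o' -> 't'  (+1)
  5. substitute 'u' -> 'h'  (+1)
  6. substitute 'n' -> 'i'  (+1)
  7. substitute 'c' -> 'n'  (+1)
  8. substitute 'e' -> 'g'  (+1)
Total edit operations: 6
Edit distance = 6


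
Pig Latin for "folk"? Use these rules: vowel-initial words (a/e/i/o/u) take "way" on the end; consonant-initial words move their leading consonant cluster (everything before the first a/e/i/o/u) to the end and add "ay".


Word: "folk"
Starts with consonant(s) → move to end, add 'ay'
Consonant cluster: "f"
Pig Latin = "olkfay"


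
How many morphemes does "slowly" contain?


Word: "slowly"
Morphemes: slow + -ly
Each morpheme carries meaning
= 2 morphemes


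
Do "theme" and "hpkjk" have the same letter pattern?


Pattern of "theme": [0, 1, 2, 3, 2]
Pattern of "hpkjk": [0, 1, 2, 3, 2]
Patterns match
Same pattern = Yes


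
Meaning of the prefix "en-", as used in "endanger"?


Prefix: en-
As in: endanger -> en- + danger
Meaning = cause to / put into


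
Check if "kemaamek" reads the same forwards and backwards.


Word: "kemaamek"
Reversed: "kemaamek"
Forward == Backward? kemaamek == kemaamek
Palindrome = Yes


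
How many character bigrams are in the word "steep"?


Word: "steep" (length 5)
Number of 2-grams = length - 2 + 1 = 5 - 2 + 1
= 4


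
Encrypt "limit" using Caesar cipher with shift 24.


Word: "limit"
Shift: 24
Each letter → (letter + shift) mod 26:
  'l' (11) + 24 = 9 → 'j'
  'i' (8) + 24 = 6 → 'g'
  'm' (12) + 24 = 10 → 'k'
  'i' (8) + 24 = 6 → 'g'
  't' (19) + 24 = 17 → 'r'
Result = "jgkgr"


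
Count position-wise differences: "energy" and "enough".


Comparing character by character (same length = 6):
  Pos 0: 'e' vs 'e' =
  Pos 1: 'n' vs 'n' =
  Pos 2: 'e' vs 'o' !=
  Pos 3: 'r' vs 'u' !=
  Pos 4: 'g' vs 'g' =
  Pos 5: 'y' vs 'h' !=
Hamming distance = 3


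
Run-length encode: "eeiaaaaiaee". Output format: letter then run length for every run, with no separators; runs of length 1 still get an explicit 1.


String: "eeiaaaaiaee"
Scanning for consecutive runs:
  'e' x 2
  'i' x 1
  'a' x 4
  'i' x 1
  'a' x 1
  'e' x 2
RLE = "e2i1a4i1a1e2"


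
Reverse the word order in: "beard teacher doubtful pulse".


Original: "beard teacher doubtful pulse"
Words (1..n): beard | teacher | doubtful | pulse
Reversed (n..1): pulse | doubtful | teacher | beard
Result = "pulse doubtful teacher beard"


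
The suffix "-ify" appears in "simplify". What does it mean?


Suffix: -ify
Example: simplify (simple + -ify, with a spelling change)
Meaning = to make


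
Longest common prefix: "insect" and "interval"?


Word 1: "insect"
Word 2: "interval"
Comparing from start:
  Pos 0: 'i' == 'i'
  Pos 1: 'n' == 'n'
  Pos 2: 's' != 't' (stop)
LCP = "in" (length 2)


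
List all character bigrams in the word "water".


Word: "water" (length 5)
Number of bigrams = 5 - 2 + 1 = 4
  Position 0: "wa"
  Position 1: "at"
  Position 2: "te"
  Position 3: "er"
Bigrams = "wa", "at", "te", "er"


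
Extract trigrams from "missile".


Word: "missile" (length 7)
Number of trigrams = 7 - 3 + 1 = 5
  Position 0: "mis"
  Position 1: "iss"
  Position 2: "ssi"
  Position 3: "sil"
  Position 4: "ile"
Trigrams = "mis", "iss", "ssi", "sil", "ile"


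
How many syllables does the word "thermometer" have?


Word: "thermometer"
Syllable breakdown: ther · mom · e · ter
Counting: 4 parts
= 4 syllables


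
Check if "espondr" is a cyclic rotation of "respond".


Word: "respond", Candidate: "espondr"
Method: check if candidate is substring of word+word
"respondrespond" contains "espondr"? Yes
Is rotation = Yes


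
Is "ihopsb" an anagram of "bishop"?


Word 1: "bishop" → sorted: bhiops
Word 2: "ihopsb" → sorted: bhiops
Same letters? bhiops == bhiops
Anagram = Yes


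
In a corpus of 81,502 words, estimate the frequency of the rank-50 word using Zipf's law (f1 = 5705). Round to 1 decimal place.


Zipf's law: f(r) = f(1) / r
f(1) = 5705
f(50) = 5705 / 50
= 114.1 occurrences


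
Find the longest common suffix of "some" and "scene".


Word 1: "some"
Word 2: "scene"
Comparing from end:
  Pos -1: 'e' == 'e'
  Pos -2: 'm' != 'n' (stop)
LCS = "e" (length 1)


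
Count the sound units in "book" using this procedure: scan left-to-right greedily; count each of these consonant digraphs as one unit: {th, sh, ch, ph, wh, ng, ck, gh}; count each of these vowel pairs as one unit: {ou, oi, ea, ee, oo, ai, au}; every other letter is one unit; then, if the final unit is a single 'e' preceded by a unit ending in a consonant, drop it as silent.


Word: "book" (4 letters)
Left-to-right scan:
  [1] 'b' (letter)
  [2] 'oo' (vowel-pair)
  [3] 'k' (letter)
Units from scan: 3
Sound units = 3 units


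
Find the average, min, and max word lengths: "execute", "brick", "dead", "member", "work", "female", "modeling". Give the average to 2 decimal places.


Lengths: "execute"=7, "brick"=5, "dead"=4, "member"=6, "work"=4, "female"=6, "modeling"=8
Sum = 40, Count = 7
Average = 40/7 = 5.71
= avg=5.71, min=4, max=8


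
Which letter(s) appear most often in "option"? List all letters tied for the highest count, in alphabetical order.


Word: "option"
Letter counts:
  'i': 1
  'n': 1
  'o': 2
  'p': 1
  't': 1
Maximum count = 2
Most frequent = 'o' (2 times each)


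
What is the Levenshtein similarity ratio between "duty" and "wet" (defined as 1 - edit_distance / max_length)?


Word 1: "duty" (length 4)
Word 2: "wet" (length 3)
One optimal edit sequence:
  1. substitute 'd' -> 'w'  (+1)
  2. substitute 'u' -> 'e'  (+1)
  3. keep 't'
  4. delete 'y'  (+1)
Edit distance = 3
Max length = max(4, 3) = 4
Similarity = 1 - 3/4
= 0.2500


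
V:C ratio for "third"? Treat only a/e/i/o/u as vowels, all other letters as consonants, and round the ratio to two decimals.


Word: "third"
Vowels (a,e,i,o,u): 1
Consonants: 4
Ratio = 1/4
= 0.25


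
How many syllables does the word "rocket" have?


Word: "rocket"
Syllable breakdown: rock | et
Counting: 2 parts
= 2 syllables


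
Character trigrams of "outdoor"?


Word: "outdoor" (length 7)
Number of trigrams = 7 - 3 + 1 = 5
  Position 0: "out"
  Position 1: "utd"
  Position 2: "tdo"
  Position 3: "doo"
  Position 4: "oor"
Trigrams = "out", "utd", "tdo", "doo", "oor"


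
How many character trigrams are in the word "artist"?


Word: "artist" (length 6)
Number of 3-grams = length - 3 + 1 = 6 - 3 + 1
= 4


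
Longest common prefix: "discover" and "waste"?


Word 1: "discover"
Word 2: "waste"
Comparing from start:
  Pos 0: 'd' != 'w' (stop)
LCP = "" (length 0)


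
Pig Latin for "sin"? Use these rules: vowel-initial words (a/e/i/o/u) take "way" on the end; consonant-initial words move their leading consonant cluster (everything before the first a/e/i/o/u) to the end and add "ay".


Word: "sin"
Starts with consonant(s) → move to end, add 'ay'
Consonant cluster: "s"
Pig Latin = "insay"


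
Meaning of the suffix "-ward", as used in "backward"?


Suffix: -ward
Example: backward = back + -ward
Meaning = in the direction of


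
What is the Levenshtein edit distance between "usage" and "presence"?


Word 1: "usage" (length 5)
Word 2: "presence" (length 8)
One optimal edit sequence (insert/delete/substitute each cost 1):
  1. insert 'p'  (+1)
  2. insert 'r'  (+1)
  3. substitute 'u' -> 'e'  (+1)
  4. keep 's'
  5. insert 'e'  (+1)
  6. substitute 'a' -> 'n'  (+1)
  7. substitute 'g' -> 'c'  (+1)
  8. keep 'e'
Total edit operations: 6
Edit distance = 6


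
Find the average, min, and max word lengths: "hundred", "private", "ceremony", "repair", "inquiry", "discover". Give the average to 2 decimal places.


Lengths: "hundred"=7, "private"=7, "ceremony"=8, "repair"=6, "inquiry"=7, "discover"=8
Sum = 43, Count = 6
Average = 43/6 = 7.17
= avg=7.17, min=6, max=8


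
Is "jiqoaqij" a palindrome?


Word: "jiqoaqij"
Reversed: "jiqaoqij"
Forward == Backward? jiqoaqij != jiqaoqij
Palindrome = No


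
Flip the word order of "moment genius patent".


Original: "moment genius patent"
Words (1..n): moment | genius | patent
Reversed (n..1): patent | genius | moment
Result = "patent genius moment"


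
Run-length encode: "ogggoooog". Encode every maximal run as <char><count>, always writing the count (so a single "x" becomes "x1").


String: "ogggoooog"
Scanning for consecutive runs:
  'o' x 1
  'g' x 3
  'o' x 4
  'g' x 1
RLE = "o1g3o4g1"


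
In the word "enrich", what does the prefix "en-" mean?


Prefix: en-
Example: enrich (en- + rich)
Meaning = cause to / put into


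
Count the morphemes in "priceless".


Word: "priceless"
Morphemes: price + -less
Each morpheme carries meaning
= 2 morphemes


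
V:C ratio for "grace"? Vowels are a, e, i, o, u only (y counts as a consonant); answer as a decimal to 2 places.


Word: "grace"
Vowels (a,e,i,o,u): 2
Consonants: 3
Ratio = 2/3
= 0.67


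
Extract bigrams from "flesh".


Word: "flesh" (length 5)
Number of bigrams = 5 - 2 + 1 = 4
  Position 0: "fl"
  Position 1: "le"
  Position 2: "es"
  Position 3: "sh"
Bigrams = "fl", "le", "es", "sh"


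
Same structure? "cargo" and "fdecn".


Pattern of "cargo": [0, 1, 2, 3, 4]
Pattern of "fdecn": [0, 1, 2, 3, 4]
Patterns match
Same pattern = Yes


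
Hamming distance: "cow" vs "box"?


Comparing character by character (same length = 3):
  Pos 0: 'c' vs 'b' !=
  Pos 1: 'o' vs 'o' =
  Pos 2: 'w' vs 'x' !=
Hamming distance = 2


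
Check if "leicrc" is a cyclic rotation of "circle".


Word: "circle", Candidate: "leicrc"
Method: check if candidate is substring of word+word
"circlecircle" contains "leicrc"? No
Is rotation = No


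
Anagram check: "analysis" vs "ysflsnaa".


Word 1: "analysis" → sorted: aailnssy
Word 2: "ysflsnaa" → sorted: aaflnssy
Same letters? aailnssy != aaflnssy
Anagram = No


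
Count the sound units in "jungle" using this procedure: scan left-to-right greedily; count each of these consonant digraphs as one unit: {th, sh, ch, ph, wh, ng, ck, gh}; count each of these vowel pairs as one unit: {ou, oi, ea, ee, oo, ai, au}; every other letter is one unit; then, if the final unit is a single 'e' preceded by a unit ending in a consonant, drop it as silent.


Word: "jungle" (6 letters)
Left-to-right scan:
  1. 'j' (letter)
  2. 'u' (letter)
  3. 'ng' (digraph)
  4. 'l' (letter)
  5. 'e' (letter)
Units from scan: 5
Final unit is 'e' after a consonant -> drop as silent (-1)
Sound units = 4 units


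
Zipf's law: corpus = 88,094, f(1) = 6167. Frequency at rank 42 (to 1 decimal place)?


Zipf's law: f(r) = f(1) / r
f(1) = 6167
f(42) = 6167 / 42
= 146.8 occurrences


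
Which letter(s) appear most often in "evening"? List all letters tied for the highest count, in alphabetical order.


Word: "evening"
Letter counts:
  'e': 2
  'g': 1
  'i': 1
  'n': 2
  'v': 1
Maximum count = 2
Most frequent = 'e', 'n' (2 times each)


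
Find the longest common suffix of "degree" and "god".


Word 1: "degree"
Word 2: "god"
Comparing from end:
  Pos -1: 'e' != 'd' (stop)
LCS = "" (length 0)


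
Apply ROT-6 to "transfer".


Word: "transfer"
Shift: 6
Each letter → (letter + shift) mod 26:
  't' (19) + 6 = 25 → 'z'
  'r' (17) + 6 = 23 → 'x'
  'a' (0) + 6 = 6 → 'g'
  'n' (13) + 6 = 19 → 't'
  's' (18) + 6 = 24 → 'y'
  'f' (5) + 6 = 11 → 'l'
  'e' (4) + 6 = 10 → 'k'
  'r' (17) + 6 = 23 → 'x'
Result = "zxgtylkx"


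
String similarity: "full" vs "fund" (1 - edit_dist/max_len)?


Word 1: "full" (length 4)
Word 2: "fund" (length 4)
One optimal edit sequence:
  1. keep 'f'
  2. keep 'u'
  3. substitute 'l' -> 'n'  (+1)
  4. substitute 'l' -> 'd'  (+1)
Edit distance = 2
Max length = max(4, 4) = 4
Similarity = 1 - 2/4
= 0.5000


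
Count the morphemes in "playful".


Word: "playful"
Morphemes: play / -ful
Each morpheme carries meaning
= 2 morphemes


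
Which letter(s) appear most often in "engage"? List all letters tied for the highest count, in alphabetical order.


Word: "engage"
Letter counts:
  'a': 1
  'e': 2
  'g': 2
  'n': 1
Maximum count = 2
Most frequent = 'e', 'g' (2 times each)


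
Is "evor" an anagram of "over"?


Word 1: "over" → sorted: eorv
Word 2: "evor" → sorted: eorv
Same letters? eorv == eorv
Anagram = Yes


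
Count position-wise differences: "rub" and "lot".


Comparing character by character (same length = 3):
  Pos 0: 'r' vs 'l' !=
  Pos 1: 'u' vs 'o' !=
  Pos 2: 'b' vs 't' !=
Hamming distance = 3


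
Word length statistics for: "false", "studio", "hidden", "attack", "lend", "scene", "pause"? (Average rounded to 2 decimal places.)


Lengths: "false"=5, "studio"=6, "hidden"=6, "attack"=6, "lend"=4, "scene"=5, "pause"=5
Sum = 37, Count = 7
Average = 37/7 = 5.29
= avg=5.29, min=4, max=6


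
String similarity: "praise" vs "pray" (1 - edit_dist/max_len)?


Word 1: "praise" (length 6)
Word 2: "pray" (length 4)
One optimal edit sequence:
  1. keep 'p'
  2. keep 'r'
  3. keep 'a'
  4. delete 'i'  (+1)
  5. delete 's'  (+1)
  6. substitute 'e' -> 'y'  (+1)
Edit distance = 3
Max length = max(6, 4) = 6
Similarity = 1 - 3/6
= 0.5000


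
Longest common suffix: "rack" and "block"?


Word 1: "rack"
Word 2: "block"
Comparing from end:
  Pos -1: 'k' == 'k'
  Pos -2: 'c' == 'c'
  Pos -3: 'a' != 'o' (stop)
LCS = "ck" (length 2)


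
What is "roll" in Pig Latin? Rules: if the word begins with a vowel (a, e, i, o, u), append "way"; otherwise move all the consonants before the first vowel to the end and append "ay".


Word: "roll"
Starts with consonant(s) → move to end, add 'ay'
Consonant cluster: "r"
Pig Latin = "ollray"


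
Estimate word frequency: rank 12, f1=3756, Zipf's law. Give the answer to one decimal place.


Zipf's law: f(r) = f(1) / r
f(1) = 3756
f(12) = 3756 / 12
= 313.0 occurrences


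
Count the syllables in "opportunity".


Word: "opportunity"
Syllable breakdown: op / por / tu / ni / ty
Counting: 5 parts
= 5 syllables


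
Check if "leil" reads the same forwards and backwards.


Word: "leil"
Reversed: "liel"
Forward == Backward? leil != liel
Palindrome = No


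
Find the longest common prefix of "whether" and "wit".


Word 1: "whether"
Word 2: "wit"
Comparing from start:
  Pos 0: 'w' == 'w'
  Pos 1: 'h' != 'i' (stop)
LCP = "w" (length 1)


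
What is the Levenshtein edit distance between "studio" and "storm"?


Word 1: "studio" (length 6)
Word 2: "storm" (length 5)
One optimal edit sequence (insert/delete/substitute each cost 1):
  1. keep 's'
  2. keep 't'
  3. delete 'u'  (+1)
  4. substitute 'd' -> 'o'  (+1)
  5. substitute 'i' -> 'r'  (+1)
  6. substitute 'o' -> 'm'  (+1)
Total edit operations: 4
Edit distance = 4


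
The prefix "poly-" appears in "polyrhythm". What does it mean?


Prefix: poly-
As in: polyrhythm -> poly- + rhythm
Meaning = many


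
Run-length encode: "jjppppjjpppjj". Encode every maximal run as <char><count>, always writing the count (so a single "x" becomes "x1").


String: "jjppppjjpppjj"
Scanning for consecutive runs:
  'j' x 2
  'p' x 4
  'j' x 2
  'p' x 3
  'j' x 2
RLE = "j2p4j2p3j2"


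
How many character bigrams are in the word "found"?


Word: "found" (length 5)
Number of 2-grams = length - 2 + 1 = 5 - 2 + 1
= 4
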